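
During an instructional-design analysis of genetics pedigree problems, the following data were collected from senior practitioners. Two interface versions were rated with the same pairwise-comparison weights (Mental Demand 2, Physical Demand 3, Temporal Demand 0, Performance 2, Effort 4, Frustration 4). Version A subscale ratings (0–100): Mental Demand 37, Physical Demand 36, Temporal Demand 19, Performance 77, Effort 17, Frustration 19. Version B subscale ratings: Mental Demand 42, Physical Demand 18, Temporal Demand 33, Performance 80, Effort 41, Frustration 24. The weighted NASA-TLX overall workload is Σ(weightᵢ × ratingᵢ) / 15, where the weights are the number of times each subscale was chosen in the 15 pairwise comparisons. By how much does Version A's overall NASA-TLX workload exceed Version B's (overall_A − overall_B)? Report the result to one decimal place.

Version A weighted sum = 2·37 + 3·36 + 0·19 + 2·77 + 4·17 + 4·19 = 74 + 108 + 0 + 154 + 68 + 76 = 480; overall_A = 480/15 = 32.0000.
Version B weighted sum = 2·42 + 3·18 + 0·33 + 2·80 + 4·41 + 4·24 = 84 + 54 + 0 + 160 + 164 + 96 = 558; overall_B = 558/15 = 37.2000.
Difference = 32.0000 − 37.2000 = -5.2000 ≈ -5.2.

-5.2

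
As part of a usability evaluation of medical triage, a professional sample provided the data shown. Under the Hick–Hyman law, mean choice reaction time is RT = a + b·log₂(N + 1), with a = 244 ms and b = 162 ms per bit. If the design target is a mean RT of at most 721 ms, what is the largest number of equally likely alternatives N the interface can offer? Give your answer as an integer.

Set 244 + 162·log₂(N + 1) ≤ 721.
log₂(N + 1) ≤ (721 − 244) / 162 = 2.9444.
N + 1 ≤ 2^2.9444 = 7.6976.
N ≤ 6.6976, so the largest integer N is 6.

6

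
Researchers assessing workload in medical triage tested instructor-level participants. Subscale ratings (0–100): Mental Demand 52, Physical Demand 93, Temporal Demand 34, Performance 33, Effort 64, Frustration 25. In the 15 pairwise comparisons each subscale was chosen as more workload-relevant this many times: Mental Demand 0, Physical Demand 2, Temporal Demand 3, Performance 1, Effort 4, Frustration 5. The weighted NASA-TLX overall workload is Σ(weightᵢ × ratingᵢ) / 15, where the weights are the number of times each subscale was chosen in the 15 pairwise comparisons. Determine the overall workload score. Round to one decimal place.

The tallies are the weights (they sum to 15).
Weighted sum = 0·52 + 2·93 + 3·34 + 1·33 + 4·64 + 5·25
            = 0 + 186 + 102 + 33 + 256 + 125 = 702.
Overall workload = 702 / 15 = 46.8000 ≈ 46.8.

46.8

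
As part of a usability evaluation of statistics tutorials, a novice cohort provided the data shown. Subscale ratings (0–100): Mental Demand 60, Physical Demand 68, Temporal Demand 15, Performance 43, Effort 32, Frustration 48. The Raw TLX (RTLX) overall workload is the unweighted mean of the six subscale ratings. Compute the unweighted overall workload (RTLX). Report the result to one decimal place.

Sum of ratings = 60 + 68 + 15 + 43 + 32 + 48 = 266.
RTLX = 266 / 6 = 44.3333 ≈ 44.3.

44.3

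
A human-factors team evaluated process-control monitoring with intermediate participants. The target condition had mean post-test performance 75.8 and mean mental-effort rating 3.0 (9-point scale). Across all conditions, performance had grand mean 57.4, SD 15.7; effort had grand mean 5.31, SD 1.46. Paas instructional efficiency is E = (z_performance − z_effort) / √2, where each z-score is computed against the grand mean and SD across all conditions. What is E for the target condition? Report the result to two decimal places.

1.95

z_performance = (75.8 − 57.4) / 15.7 = 18.4000 / 15.7 = 1.1720.
z_effort = (3.0 − 5.31) / 1.46 = -2.3100 / 1.46 = -1.5822.
z_P − z_E = 1.1720 − (-1.5822) = 2.7542.
E = 2.7542 / √2 = 2.7542 / 1.41421 = 1.9475 ≈ 1.95.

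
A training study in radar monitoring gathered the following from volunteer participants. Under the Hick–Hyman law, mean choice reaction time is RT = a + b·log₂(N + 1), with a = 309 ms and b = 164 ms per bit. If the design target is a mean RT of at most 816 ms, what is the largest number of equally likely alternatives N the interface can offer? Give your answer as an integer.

Set 309 + 164·log₂(N + 1) ≤ 816.
log₂(N + 1) ≤ (816 − 309) / 164 = 3.0915.
N + 1 ≤ 2^3.0915 = 8.5238.
N ≤ 7.5238, so the largest integer N is 7.

7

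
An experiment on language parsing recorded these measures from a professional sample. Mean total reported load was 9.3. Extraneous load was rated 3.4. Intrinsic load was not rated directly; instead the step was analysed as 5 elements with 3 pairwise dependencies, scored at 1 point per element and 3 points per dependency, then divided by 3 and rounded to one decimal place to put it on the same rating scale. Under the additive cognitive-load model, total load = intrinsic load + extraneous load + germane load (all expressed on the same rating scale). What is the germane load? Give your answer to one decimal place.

1.2

Intrinsic (element-interactivity): (5 × 1 + 3 × 3) / 3 = 14 / 3 = 4.6667 → 4.7.
germane load = total − intrinsic − extraneous
             = 9.3 − 4.7 − 3.4 = 1.2.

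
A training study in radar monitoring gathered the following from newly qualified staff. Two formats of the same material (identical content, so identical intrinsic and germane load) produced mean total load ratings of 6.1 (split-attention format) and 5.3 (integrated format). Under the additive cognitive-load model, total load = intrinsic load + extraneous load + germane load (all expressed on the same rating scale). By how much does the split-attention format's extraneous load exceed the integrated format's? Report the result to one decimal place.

Intrinsic and germane load are equal across formats, so the difference in total load equals the difference in extraneous load.
Extraneous-load difference = 6.1 − 5.3 = 0.8.

0.8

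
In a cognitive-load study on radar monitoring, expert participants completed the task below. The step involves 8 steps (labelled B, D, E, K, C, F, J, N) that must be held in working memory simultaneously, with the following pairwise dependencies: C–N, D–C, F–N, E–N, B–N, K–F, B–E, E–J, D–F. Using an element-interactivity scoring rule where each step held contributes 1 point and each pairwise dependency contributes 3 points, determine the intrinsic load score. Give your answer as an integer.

35

Count of steps held simultaneously: 8.
Count of pairwise dependencies listed: 9.
Element contribution: 8 × 1 = 8.
Interaction contribution: 9 × 3 = 27.
Intrinsic load = 8 + 27 = 35.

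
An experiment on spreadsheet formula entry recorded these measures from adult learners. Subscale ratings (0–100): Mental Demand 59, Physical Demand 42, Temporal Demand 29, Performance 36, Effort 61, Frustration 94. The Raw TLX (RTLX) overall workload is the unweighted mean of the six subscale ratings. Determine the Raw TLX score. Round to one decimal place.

53.5

Sum of ratings = 59 + 42 + 29 + 36 + 61 + 94 = 321.
RTLX = 321 / 6 = 53.5000 ≈ 53.5.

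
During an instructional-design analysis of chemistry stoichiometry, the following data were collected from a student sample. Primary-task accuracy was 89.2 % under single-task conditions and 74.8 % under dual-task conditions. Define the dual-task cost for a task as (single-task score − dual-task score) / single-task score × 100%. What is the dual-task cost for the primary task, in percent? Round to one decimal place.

Cost = (89.2 − 74.8) / 89.2 × 100%
     = 14.4000 / 89.2 × 100% = 16.1435%.
≈ 16.1%.

16.1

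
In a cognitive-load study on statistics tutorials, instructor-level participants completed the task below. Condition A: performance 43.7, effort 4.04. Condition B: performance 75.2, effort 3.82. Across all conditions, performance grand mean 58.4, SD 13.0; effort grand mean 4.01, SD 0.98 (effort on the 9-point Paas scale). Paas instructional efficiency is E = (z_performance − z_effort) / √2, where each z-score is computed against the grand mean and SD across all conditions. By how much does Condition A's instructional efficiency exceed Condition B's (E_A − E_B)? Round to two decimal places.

Condition A: z_P = (43.7 − 58.4)/13.0 = -1.1308; z_E = (4.04 − 4.01)/0.98 = 0.0306; E_A = (-1.1308 − 0.0306)/√2 = -0.8212.
Condition B: z_P = (75.2 − 58.4)/13.0 = 1.2923; z_E = (3.82 − 4.01)/0.98 = -0.1939; E_B = (1.2923 − (-0.1939))/√2 = 1.0509.
E_A − E_B = -0.8212 − 1.0509 = -1.8721 ≈ -1.87.

-1.87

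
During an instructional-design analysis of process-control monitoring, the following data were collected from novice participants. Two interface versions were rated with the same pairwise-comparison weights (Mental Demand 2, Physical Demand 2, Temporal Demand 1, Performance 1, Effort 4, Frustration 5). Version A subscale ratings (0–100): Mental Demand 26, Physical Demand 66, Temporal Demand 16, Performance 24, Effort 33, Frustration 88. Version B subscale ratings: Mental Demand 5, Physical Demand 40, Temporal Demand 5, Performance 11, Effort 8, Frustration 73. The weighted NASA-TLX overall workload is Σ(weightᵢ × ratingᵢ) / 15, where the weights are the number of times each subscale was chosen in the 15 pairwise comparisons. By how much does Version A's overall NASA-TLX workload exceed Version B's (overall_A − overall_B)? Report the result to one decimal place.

19.5

Version A weighted sum = 2·26 + 2·66 + 1·16 + 1·24 + 4·33 + 5·88 = 52 + 132 + 16 + 24 + 132 + 440 = 796; overall_A = 796/15 = 53.0667.
Version B weighted sum = 2·5 + 2·40 + 1·5 + 1·11 + 4·8 + 5·73 = 10 + 80 + 5 + 11 + 32 + 365 = 503; overall_B = 503/15 = 33.5333.
Difference = 53.0667 − 33.5333 = 19.5334 ≈ 19.5.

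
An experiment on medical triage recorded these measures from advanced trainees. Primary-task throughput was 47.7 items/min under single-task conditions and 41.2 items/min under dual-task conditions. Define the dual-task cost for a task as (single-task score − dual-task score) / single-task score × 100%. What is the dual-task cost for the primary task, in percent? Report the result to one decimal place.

Cost = (47.7 − 41.2) / 47.7 × 100%
     = 6.5000 / 47.7 × 100% = 13.6268%.
≈ 13.6%.

13.6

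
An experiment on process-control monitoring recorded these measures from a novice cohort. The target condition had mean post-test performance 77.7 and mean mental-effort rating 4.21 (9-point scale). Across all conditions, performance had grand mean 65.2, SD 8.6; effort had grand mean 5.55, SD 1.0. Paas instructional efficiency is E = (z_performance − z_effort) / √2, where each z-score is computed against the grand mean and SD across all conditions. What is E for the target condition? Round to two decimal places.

1.98

z_performance = (77.7 − 65.2) / 8.6 = 12.5000 / 8.6 = 1.4535.
z_effort = (4.21 − 5.55) / 1.0 = -1.3400 / 1.0 = -1.3400.
z_P − z_E = 1.4535 − (-1.3400) = 2.7935.
E = 2.7935 / √2 = 2.7935 / 1.41421 = 1.9753 ≈ 1.98.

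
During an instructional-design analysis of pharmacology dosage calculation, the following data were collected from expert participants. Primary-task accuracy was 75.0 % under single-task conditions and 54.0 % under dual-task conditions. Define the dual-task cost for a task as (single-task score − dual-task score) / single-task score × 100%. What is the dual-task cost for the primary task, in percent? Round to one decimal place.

Cost = (75.0 − 54.0) / 75.0 × 100%
     = 21.0000 / 75.0 × 100% = 28.0000%.
≈ 28.0%.

28.0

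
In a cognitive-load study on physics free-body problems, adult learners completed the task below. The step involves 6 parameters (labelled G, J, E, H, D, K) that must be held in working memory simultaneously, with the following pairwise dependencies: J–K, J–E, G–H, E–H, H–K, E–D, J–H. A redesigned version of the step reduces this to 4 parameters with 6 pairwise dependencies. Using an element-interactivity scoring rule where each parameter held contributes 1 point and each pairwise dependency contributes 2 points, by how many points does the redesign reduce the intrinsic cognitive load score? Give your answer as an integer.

4

Original: 6 × 1 + 7 × 2 = 6 + 14 = 20.
Redesigned: 4 × 1 + 6 × 2 = 4 + 12 = 16.
Reduction = 20 − 16 = 4.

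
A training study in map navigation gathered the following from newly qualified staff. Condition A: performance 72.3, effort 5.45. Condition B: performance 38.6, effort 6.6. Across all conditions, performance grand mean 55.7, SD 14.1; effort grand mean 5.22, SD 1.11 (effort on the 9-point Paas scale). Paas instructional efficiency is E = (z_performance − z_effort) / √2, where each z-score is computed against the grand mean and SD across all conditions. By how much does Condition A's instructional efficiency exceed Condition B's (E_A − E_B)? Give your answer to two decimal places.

Condition A: z_P = (72.3 − 55.7)/14.1 = 1.1773; z_E = (5.45 − 5.22)/1.11 = 0.2072; E_A = (1.1773 − 0.2072)/√2 = 0.6860.
Condition B: z_P = (38.6 − 55.7)/14.1 = -1.2128; z_E = (6.6 − 5.22)/1.11 = 1.2432; E_B = (-1.2128 − 1.2432)/√2 = -1.7367.
E_A − E_B = 0.6860 − (-1.7367) = 2.4227 ≈ 2.42.

2.42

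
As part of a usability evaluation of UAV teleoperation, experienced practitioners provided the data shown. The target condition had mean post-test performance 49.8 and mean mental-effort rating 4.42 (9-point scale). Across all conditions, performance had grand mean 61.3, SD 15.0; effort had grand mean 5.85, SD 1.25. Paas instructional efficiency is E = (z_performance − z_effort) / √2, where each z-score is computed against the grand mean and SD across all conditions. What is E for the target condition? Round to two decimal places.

z_performance = (49.8 − 61.3) / 15.0 = -11.5000 / 15.0 = -0.7667.
z_effort = (4.42 − 5.85) / 1.25 = -1.4300 / 1.25 = -1.1440.
z_P − z_E = -0.7667 − (-1.1440) = 0.3773.
E = 0.3773 / √2 = 0.3773 / 1.41421 = 0.2668 ≈ 0.27.

0.27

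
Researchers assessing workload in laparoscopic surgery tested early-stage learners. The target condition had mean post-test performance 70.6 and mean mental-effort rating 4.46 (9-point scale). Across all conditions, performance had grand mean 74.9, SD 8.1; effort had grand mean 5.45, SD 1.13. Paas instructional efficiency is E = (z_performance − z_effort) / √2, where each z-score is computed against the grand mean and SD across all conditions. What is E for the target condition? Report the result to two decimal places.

z_performance = (70.6 − 74.9) / 8.1 = -4.3000 / 8.1 = -0.5309.
z_effort = (4.46 − 5.45) / 1.13 = -0.9900 / 1.13 = -0.8761.
z_P − z_E = -0.5309 − (-0.8761) = 0.3452.
E = 0.3452 / √2 = 0.3452 / 1.41421 = 0.2441 ≈ 0.24.

0.24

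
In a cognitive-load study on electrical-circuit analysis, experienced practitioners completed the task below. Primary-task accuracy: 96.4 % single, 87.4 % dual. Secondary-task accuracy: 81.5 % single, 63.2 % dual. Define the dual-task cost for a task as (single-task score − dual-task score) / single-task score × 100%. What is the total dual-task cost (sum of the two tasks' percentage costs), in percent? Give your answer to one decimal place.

Primary cost = (96.4 − 87.4) / 96.4 × 100% = 9.3361%.
Secondary cost = (81.5 − 63.2) / 81.5 × 100% = 22.4540%.
Total = 9.3361% + 22.4540% = 31.7901% ≈ 31.8%.

31.8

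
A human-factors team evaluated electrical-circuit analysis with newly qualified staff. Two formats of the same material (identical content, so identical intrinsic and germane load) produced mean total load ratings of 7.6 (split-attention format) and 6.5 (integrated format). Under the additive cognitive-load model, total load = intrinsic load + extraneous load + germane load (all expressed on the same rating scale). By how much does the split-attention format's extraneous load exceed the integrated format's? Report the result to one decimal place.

1.1

Intrinsic and germane load are equal across formats, so the difference in total load equals the difference in extraneous load.
Extraneous-load difference = 7.6 − 6.5 = 1.1.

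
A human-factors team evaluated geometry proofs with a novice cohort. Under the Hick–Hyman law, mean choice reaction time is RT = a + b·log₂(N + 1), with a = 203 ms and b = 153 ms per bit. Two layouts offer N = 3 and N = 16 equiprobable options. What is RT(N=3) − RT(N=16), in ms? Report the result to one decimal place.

RT(3) = 203 + 153·log₂(4) = 203 + 153·2.0000 = 509.0000 ms.
RT(16) = 203 + 153·log₂(17) = 203 + 153·4.0875 = 828.3875 ms.
Difference = 509.0000 − 828.3875 = -319.3875 ≈ -319.4 ms.

-319.4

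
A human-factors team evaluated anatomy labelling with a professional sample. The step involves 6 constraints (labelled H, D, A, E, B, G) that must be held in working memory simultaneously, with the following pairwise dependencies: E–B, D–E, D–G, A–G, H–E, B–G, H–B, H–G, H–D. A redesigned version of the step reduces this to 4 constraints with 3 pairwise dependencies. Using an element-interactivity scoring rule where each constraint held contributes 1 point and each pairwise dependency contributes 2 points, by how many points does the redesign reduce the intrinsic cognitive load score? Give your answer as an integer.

14

Original: 6 × 1 + 9 × 2 = 6 + 18 = 24.
Redesigned: 4 × 1 + 3 × 2 = 4 + 6 = 10.
Reduction = 24 − 10 = 14.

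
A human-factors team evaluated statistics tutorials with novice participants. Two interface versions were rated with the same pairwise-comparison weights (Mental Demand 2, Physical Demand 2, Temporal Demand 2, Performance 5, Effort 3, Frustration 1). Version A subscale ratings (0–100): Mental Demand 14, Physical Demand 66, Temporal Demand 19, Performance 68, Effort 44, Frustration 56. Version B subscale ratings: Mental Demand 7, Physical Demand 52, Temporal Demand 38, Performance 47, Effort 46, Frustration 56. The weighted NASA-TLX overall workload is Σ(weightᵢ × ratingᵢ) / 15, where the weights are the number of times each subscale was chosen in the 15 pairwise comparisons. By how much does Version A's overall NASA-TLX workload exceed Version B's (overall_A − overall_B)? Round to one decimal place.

Version A weighted sum = 2·14 + 2·66 + 2·19 + 5·68 + 3·44 + 1·56 = 28 + 132 + 38 + 340 + 132 + 56 = 726; overall_A = 726/15 = 48.4000.
Version B weighted sum = 2·7 + 2·52 + 2·38 + 5·47 + 3·46 + 1·56 = 14 + 104 + 76 + 235 + 138 + 56 = 623; overall_B = 623/15 = 41.5333.
Difference = 48.4000 − 41.5333 = 6.8667 ≈ 6.9.

6.9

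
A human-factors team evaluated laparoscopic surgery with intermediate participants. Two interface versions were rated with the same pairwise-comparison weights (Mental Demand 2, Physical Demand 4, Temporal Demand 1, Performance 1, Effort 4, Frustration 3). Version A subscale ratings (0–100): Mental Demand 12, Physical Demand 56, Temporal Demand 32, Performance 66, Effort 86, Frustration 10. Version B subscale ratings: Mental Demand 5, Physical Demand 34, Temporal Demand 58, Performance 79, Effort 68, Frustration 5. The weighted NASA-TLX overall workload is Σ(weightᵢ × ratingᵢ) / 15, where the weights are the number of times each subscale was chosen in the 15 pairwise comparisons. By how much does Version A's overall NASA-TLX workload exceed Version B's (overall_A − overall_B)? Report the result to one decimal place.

10.0

Version A weighted sum = 2·12 + 4·56 + 1·32 + 1·66 + 4·86 + 3·10 = 24 + 224 + 32 + 66 + 344 + 30 = 720; overall_A = 720/15 = 48.0000.
Version B weighted sum = 2·5 + 4·34 + 1·58 + 1·79 + 4·68 + 3·5 = 10 + 136 + 58 + 79 + 272 + 15 = 570; overall_B = 570/15 = 38.0000.
Difference = 48.0000 − 38.0000 = 10.0000 ≈ 10.0.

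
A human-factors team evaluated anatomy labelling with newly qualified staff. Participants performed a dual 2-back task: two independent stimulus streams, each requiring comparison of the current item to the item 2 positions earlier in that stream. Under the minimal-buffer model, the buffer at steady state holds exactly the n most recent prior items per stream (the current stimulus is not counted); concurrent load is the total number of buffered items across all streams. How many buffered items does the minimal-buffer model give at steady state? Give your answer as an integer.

Each stream's buffer holds its 2 most recent prior items.
Two independent streams: 2 × 2 = 4 buffered items at steady state.

4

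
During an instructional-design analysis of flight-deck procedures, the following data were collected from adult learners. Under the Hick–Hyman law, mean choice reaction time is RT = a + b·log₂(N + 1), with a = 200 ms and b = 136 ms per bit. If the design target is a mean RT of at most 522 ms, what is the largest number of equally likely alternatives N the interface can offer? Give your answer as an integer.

4

Set 200 + 136·log₂(N + 1) ≤ 522.
log₂(N + 1) ≤ (522 − 200) / 136 = 2.3676.
N + 1 ≤ 2^2.3676 = 5.1608.
N ≤ 4.1608, so the largest integer N is 4.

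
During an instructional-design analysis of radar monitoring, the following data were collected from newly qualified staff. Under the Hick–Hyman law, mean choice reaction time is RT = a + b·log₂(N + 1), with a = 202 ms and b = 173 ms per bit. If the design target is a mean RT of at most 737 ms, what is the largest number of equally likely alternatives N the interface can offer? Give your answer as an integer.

7

Set 202 + 173·log₂(N + 1) ≤ 737.
log₂(N + 1) ≤ (737 − 202) / 173 = 3.0925.
N + 1 ≤ 2^3.0925 = 8.5297.
N ≤ 7.5297, so the largest integer N is 7.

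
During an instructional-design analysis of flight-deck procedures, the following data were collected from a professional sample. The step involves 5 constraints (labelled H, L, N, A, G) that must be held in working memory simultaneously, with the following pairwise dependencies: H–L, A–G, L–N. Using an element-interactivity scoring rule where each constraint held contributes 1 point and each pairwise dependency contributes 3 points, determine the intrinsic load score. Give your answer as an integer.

14

Count of constraints held simultaneously: 5.
Count of pairwise dependencies listed: 3.
Element contribution: 5 × 1 = 5.
Interaction contribution: 3 × 3 = 9.
Intrinsic load = 5 + 9 = 14.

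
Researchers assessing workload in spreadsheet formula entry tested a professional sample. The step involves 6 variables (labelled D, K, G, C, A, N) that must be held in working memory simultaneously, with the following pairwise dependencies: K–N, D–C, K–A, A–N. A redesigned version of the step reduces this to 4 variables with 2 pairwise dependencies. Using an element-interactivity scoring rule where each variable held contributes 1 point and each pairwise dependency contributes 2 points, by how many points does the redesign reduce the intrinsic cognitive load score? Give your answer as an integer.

6

Original: 6 × 1 + 4 × 2 = 6 + 8 = 14.
Redesigned: 4 × 1 + 2 × 2 = 4 + 4 = 8.
Reduction = 14 − 8 = 6.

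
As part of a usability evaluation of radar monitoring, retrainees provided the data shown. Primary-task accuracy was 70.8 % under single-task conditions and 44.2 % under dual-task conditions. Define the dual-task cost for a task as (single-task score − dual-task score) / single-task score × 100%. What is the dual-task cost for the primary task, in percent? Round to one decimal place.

Cost = (70.8 − 44.2) / 70.8 × 100%
     = 26.6000 / 70.8 × 100% = 37.5706%.
≈ 37.6%.

37.6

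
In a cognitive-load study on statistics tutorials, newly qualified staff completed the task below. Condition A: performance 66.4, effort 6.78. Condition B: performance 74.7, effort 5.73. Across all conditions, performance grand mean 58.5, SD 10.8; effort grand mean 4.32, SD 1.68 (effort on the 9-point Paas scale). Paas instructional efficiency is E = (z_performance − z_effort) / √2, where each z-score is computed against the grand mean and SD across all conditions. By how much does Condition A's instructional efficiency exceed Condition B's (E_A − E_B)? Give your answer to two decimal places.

-0.99

Condition A: z_P = (66.4 − 58.5)/10.8 = 0.7315; z_E = (6.78 − 4.32)/1.68 = 1.4643; E_A = (0.7315 − 1.4643)/√2 = -0.5182.
Condition B: z_P = (74.7 − 58.5)/10.8 = 1.5000; z_E = (5.73 − 4.32)/1.68 = 0.8393; E_B = (1.5000 − 0.8393)/√2 = 0.4672.
E_A − E_B = -0.5182 − 0.4672 = -0.9854 ≈ -0.99.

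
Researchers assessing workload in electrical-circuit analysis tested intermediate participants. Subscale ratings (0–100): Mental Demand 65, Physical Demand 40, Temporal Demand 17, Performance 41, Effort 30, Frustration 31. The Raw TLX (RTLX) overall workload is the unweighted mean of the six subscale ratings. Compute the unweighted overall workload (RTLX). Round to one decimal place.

Sum of ratings = 65 + 40 + 17 + 41 + 30 + 31 = 224.
RTLX = 224 / 6 = 37.3333 ≈ 37.3.

37.3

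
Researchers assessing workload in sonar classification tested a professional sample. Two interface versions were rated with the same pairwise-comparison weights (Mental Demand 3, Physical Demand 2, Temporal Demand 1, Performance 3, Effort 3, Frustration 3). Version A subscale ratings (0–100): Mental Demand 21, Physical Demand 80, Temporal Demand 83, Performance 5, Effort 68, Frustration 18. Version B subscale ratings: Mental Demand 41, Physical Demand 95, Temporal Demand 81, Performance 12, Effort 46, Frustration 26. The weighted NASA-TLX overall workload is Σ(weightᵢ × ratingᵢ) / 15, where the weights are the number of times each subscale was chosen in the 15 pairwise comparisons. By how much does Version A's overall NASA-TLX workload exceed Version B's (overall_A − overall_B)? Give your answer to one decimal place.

Version A weighted sum = 3·21 + 2·80 + 1·83 + 3·5 + 3·68 + 3·18 = 63 + 160 + 83 + 15 + 204 + 54 = 579; overall_A = 579/15 = 38.6000.
Version B weighted sum = 3·41 + 2·95 + 1·81 + 3·12 + 3·46 + 3·26 = 123 + 190 + 81 + 36 + 138 + 78 = 646; overall_B = 646/15 = 43.0667.
Difference = 38.6000 − 43.0667 = -4.4667 ≈ -4.5.

-4.5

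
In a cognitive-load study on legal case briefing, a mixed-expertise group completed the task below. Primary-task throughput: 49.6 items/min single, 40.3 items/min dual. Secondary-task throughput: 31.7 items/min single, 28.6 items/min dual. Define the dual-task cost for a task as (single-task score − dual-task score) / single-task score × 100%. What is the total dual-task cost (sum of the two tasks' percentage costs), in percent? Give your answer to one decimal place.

28.5

Primary cost = (49.6 − 40.3) / 49.6 × 100% = 18.7500%.
Secondary cost = (31.7 − 28.6) / 31.7 × 100% = 9.7792%.
Total = 18.7500% + 9.7792% = 28.5292% ≈ 28.5%.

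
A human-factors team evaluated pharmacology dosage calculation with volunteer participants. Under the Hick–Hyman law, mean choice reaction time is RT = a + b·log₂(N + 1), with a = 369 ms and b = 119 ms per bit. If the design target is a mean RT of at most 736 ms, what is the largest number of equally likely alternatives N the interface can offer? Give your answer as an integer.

7

Set 369 + 119·log₂(N + 1) ≤ 736.
log₂(N + 1) ≤ (736 − 369) / 119 = 3.0840.
N + 1 ≤ 2^3.0840 = 8.4796.
N ≤ 7.4796, so the largest integer N is 7.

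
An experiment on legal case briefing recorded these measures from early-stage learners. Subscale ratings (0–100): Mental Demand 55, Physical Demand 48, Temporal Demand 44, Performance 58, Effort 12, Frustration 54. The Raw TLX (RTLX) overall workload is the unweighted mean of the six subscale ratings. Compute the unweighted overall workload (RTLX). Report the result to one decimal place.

45.2

Sum of ratings = 55 + 48 + 44 + 58 + 12 + 54 = 271.
RTLX = 271 / 6 = 45.1667 ≈ 45.2.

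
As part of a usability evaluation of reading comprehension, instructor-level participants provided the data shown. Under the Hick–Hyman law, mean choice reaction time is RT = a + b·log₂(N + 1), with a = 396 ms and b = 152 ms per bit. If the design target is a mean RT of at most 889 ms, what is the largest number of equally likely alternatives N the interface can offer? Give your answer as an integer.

8

Set 396 + 152·log₂(N + 1) ≤ 889.
log₂(N + 1) ≤ (889 − 396) / 152 = 3.2434.
N + 1 ≤ 2^3.2434 = 9.4702.
N ≤ 8.4702, so the largest integer N is 8.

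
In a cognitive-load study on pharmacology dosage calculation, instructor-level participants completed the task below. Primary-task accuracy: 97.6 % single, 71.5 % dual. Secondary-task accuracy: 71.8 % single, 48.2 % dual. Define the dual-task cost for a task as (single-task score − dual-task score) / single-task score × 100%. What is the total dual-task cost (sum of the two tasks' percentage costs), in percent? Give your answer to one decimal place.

Primary cost = (97.6 − 71.5) / 97.6 × 100% = 26.7418%.
Secondary cost = (71.8 − 48.2) / 71.8 × 100% = 32.8691%.
Total = 26.7418% + 32.8691% = 59.6109% ≈ 59.6%.

59.6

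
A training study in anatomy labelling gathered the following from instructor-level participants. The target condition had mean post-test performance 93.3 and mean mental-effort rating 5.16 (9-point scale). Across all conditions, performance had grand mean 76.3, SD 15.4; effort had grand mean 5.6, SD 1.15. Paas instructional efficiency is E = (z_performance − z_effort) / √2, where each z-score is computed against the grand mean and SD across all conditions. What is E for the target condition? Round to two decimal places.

z_performance = (93.3 − 76.3) / 15.4 = 17.0000 / 15.4 = 1.1039.
z_effort = (5.16 − 5.6) / 1.15 = -0.4400 / 1.15 = -0.3826.
z_P − z_E = 1.1039 − (-0.3826) = 1.4865.
E = 1.4865 / √2 = 1.4865 / 1.41421 = 1.0511 ≈ 1.05.

1.05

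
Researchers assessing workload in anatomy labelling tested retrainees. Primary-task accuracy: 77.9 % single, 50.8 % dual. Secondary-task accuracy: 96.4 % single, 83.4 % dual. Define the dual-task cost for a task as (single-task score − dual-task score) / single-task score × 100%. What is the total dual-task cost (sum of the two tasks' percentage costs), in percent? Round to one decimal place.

Primary cost = (77.9 − 50.8) / 77.9 × 100% = 34.7882%.
Secondary cost = (96.4 − 83.4) / 96.4 × 100% = 13.4855%.
Total = 34.7882% + 13.4855% = 48.2737% ≈ 48.3%.

48.3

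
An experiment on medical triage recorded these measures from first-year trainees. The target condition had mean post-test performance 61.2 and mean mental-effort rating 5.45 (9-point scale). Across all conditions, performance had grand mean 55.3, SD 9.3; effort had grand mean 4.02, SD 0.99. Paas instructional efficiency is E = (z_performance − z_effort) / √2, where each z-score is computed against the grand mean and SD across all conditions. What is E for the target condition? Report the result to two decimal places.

z_performance = (61.2 − 55.3) / 9.3 = 5.9000 / 9.3 = 0.6344.
z_effort = (5.45 − 4.02) / 0.99 = 1.4300 / 0.99 = 1.4444.
z_P − z_E = 0.6344 − 1.4444 = -0.8100.
E = -0.8100 / √2 = -0.8100 / 1.41421 = -0.5728 ≈ -0.57.

-0.57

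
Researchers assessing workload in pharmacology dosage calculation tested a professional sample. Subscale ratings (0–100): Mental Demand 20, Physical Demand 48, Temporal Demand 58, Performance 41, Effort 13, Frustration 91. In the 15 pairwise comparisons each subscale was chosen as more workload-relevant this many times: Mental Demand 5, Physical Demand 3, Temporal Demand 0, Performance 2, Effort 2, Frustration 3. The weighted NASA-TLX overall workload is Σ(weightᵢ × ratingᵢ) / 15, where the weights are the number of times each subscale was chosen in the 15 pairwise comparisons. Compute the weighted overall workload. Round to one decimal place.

The tallies are the weights (they sum to 15).
Weighted sum = 5·20 + 3·48 + 0·58 + 2·41 + 2·13 + 3·91
            = 100 + 144 + 0 + 82 + 26 + 273 = 625.
Overall workload = 625 / 15 = 41.6667 ≈ 41.7.

41.7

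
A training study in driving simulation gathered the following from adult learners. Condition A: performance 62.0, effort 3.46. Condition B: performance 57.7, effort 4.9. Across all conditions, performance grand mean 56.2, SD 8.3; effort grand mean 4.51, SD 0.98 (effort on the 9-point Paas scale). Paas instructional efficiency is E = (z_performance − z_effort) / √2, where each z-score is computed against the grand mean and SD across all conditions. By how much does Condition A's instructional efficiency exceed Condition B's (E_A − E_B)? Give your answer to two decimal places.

1.41

Condition A: z_P = (62.0 − 56.2)/8.3 = 0.6988; z_E = (3.46 − 4.51)/0.98 = -1.0714; E_A = (0.6988 − (-1.0714))/√2 = 1.2517.
Condition B: z_P = (57.7 − 56.2)/8.3 = 0.1807; z_E = (4.9 − 4.51)/0.98 = 0.3980; E_B = (0.1807 − 0.3980)/√2 = -0.1537.
E_A − E_B = 1.2517 − (-0.1537) = 1.4054 ≈ 1.41.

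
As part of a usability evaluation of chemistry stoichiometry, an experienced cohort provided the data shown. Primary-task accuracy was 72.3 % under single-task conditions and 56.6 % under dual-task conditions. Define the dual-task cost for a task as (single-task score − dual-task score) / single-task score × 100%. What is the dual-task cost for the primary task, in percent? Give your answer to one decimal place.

Cost = (72.3 − 56.6) / 72.3 × 100%
     = 15.7000 / 72.3 × 100% = 21.7151%.
≈ 21.7%.

21.7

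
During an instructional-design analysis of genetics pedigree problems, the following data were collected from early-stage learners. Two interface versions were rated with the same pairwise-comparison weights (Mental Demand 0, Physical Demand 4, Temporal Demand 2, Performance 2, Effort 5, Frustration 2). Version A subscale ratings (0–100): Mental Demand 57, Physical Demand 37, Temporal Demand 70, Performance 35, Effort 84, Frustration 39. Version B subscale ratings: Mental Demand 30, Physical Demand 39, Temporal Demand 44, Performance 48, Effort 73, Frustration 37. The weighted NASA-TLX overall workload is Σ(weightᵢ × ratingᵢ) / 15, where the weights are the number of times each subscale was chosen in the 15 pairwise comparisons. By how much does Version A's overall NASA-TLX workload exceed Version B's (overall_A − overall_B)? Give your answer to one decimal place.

Version A weighted sum = 0·57 + 4·37 + 2·70 + 2·35 + 5·84 + 2·39 = 0 + 148 + 140 + 70 + 420 + 78 = 856; overall_A = 856/15 = 57.0667.
Version B weighted sum = 0·30 + 4·39 + 2·44 + 2·48 + 5·73 + 2·37 = 0 + 156 + 88 + 96 + 365 + 74 = 779; overall_B = 779/15 = 51.9333.
Difference = 57.0667 − 51.9333 = 5.1334 ≈ 5.1.

5.1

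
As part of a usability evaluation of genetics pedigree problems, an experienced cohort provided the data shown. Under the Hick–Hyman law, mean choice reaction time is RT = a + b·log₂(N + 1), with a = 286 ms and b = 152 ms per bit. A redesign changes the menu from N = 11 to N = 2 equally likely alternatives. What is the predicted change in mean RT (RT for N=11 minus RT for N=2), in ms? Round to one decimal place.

304.0

RT(11) = 286 + 152·log₂(12) = 286 + 152·3.5850 = 830.9200 ms.
RT(2) = 286 + 152·log₂(3) = 286 + 152·1.5850 = 526.9200 ms.
Difference = 830.9200 − 526.9200 = 304.0000 ≈ 304.0 ms.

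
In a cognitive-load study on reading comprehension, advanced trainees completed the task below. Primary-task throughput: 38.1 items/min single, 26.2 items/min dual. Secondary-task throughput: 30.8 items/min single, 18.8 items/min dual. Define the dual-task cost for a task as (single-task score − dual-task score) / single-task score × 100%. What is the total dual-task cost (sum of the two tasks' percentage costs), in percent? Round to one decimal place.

70.2

Primary cost = (38.1 − 26.2) / 38.1 × 100% = 31.2336%.
Secondary cost = (30.8 − 18.8) / 30.8 × 100% = 38.9610%.
Total = 31.2336% + 38.9610% = 70.1946% ≈ 70.2%.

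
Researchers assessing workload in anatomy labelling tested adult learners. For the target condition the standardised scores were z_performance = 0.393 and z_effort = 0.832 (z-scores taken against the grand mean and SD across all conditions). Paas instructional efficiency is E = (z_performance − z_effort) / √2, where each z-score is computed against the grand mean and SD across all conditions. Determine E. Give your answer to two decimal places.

-0.31

z_P − z_E = 0.393 − 0.832 = -0.4390.
E = -0.4390 / √2 = -0.4390 / 1.41421 = -0.3104 ≈ -0.31.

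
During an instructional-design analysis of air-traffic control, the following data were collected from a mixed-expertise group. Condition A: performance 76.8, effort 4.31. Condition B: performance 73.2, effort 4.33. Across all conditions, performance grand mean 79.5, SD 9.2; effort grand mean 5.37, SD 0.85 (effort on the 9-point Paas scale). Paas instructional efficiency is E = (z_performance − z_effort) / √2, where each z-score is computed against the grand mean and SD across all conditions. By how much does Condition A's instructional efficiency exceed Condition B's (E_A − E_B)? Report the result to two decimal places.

Condition A: z_P = (76.8 − 79.5)/9.2 = -0.2935; z_E = (4.31 − 5.37)/0.85 = -1.2471; E_A = (-0.2935 − (-1.2471))/√2 = 0.6743.
Condition B: z_P = (73.2 − 79.5)/9.2 = -0.6848; z_E = (4.33 − 5.37)/0.85 = -1.2235; E_B = (-0.6848 − (-1.2235))/√2 = 0.3809.
E_A − E_B = 0.6743 − 0.3809 = 0.2934 ≈ 0.29.

0.29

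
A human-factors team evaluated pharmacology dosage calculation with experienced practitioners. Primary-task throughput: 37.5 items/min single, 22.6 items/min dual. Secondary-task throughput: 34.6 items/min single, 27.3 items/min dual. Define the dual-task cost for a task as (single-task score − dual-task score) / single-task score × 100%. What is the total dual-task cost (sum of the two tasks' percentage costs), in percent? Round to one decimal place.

60.8

Primary cost = (37.5 − 22.6) / 37.5 × 100% = 39.7333%.
Secondary cost = (34.6 − 27.3) / 34.6 × 100% = 21.0983%.
Total = 39.7333% + 21.0983% = 60.8316% ≈ 60.8%.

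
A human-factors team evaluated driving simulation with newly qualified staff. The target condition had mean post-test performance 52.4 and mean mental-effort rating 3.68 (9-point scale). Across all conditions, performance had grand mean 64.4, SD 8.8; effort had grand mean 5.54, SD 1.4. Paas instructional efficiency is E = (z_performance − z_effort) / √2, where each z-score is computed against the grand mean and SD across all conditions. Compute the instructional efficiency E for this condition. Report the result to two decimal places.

z_performance = (52.4 − 64.4) / 8.8 = -12.0000 / 8.8 = -1.3636.
z_effort = (3.68 − 5.54) / 1.4 = -1.8600 / 1.4 = -1.3286.
z_P − z_E = -1.3636 − (-1.3286) = -0.0350.
E = -0.0350 / √2 = -0.0350 / 1.41421 = -0.0247 ≈ -0.02.

-0.02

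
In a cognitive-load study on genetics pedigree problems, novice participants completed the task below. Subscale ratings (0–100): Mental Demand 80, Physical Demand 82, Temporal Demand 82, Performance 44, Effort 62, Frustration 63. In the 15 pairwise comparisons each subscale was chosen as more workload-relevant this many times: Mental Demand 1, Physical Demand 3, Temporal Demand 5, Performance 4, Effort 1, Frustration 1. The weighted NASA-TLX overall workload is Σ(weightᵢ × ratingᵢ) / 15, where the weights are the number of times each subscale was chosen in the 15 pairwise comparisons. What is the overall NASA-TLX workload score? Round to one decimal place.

The tallies are the weights (they sum to 15).
Weighted sum = 1·80 + 3·82 + 5·82 + 4·44 + 1·62 + 1·63
            = 80 + 246 + 410 + 176 + 62 + 63 = 1037.
Overall workload = 1037 / 15 = 69.1333 ≈ 69.1.

69.1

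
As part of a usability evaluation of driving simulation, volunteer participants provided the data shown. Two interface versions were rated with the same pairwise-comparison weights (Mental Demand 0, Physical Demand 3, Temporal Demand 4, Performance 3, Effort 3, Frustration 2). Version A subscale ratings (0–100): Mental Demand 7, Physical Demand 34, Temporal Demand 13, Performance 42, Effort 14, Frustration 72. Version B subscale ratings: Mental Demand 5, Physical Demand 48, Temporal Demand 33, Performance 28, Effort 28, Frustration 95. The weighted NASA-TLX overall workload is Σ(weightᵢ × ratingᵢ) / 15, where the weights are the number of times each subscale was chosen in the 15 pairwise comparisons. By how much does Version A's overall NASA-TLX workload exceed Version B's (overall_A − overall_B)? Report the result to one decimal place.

-11.2

Version A weighted sum = 0·7 + 3·34 + 4·13 + 3·42 + 3·14 + 2·72 = 0 + 102 + 52 + 126 + 42 + 144 = 466; overall_A = 466/15 = 31.0667.
Version B weighted sum = 0·5 + 3·48 + 4·33 + 3·28 + 3·28 + 2·95 = 0 + 144 + 132 + 84 + 84 + 190 = 634; overall_B = 634/15 = 42.2667.
Difference = 31.0667 − 42.2667 = -11.2000 ≈ -11.2.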